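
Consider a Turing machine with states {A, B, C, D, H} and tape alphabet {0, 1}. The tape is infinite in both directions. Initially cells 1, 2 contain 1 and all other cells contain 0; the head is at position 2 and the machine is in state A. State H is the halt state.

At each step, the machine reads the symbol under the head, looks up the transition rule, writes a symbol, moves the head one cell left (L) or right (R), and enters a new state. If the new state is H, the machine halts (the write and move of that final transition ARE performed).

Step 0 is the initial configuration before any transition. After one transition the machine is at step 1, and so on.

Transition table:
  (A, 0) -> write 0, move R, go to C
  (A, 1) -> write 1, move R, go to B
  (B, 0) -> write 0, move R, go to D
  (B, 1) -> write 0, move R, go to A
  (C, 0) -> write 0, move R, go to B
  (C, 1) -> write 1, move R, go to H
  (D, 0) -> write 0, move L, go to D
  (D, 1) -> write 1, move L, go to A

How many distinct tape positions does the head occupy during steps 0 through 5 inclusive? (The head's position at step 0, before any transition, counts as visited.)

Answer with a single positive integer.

Answer: 4

Derivation:
Step 1: in state A at pos 2, read 1 -> (A,1)->write 1,move R,goto B. Now: state=B, head=3, tape[0..4]=01100 (head:    ^)
Step 2: in state B at pos 3, read 0 -> (B,0)->write 0,move R,goto D. Now: state=D, head=4, tape[0..5]=011000 (head:     ^)
Step 3: in state D at pos 4, read 0 -> (D,0)->write 0,move L,goto D. Now: state=D, head=3, tape[0..5]=011000 (head:    ^)
Step 4: in state D at pos 3, read 0 -> (D,0)->write 0,move L,goto D. Now: state=D, head=2, tape[0..5]=011000 (head:   ^)
Step 5: in state D at pos 2, read 1 -> (D,1)->write 1,move L,goto A. Now: state=A, head=1, tape[0..5]=011000 (head:  ^)
Head positions at steps 0..5: starting at 2, distinct positions visited = {1, 2, 3, 4} -> 4 position(s)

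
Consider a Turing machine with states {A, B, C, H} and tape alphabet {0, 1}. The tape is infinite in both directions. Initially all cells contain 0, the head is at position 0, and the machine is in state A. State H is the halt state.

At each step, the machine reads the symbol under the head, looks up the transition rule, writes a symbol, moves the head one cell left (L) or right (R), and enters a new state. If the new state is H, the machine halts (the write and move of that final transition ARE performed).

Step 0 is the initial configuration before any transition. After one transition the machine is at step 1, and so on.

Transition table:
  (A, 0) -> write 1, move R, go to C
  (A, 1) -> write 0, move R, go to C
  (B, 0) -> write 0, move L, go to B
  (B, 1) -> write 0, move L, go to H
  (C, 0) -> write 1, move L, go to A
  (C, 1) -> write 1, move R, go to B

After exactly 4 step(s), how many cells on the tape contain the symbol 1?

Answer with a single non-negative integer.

Answer: 1

Derivation:
Step 1: in state A at pos 0, read 0 -> (A,0)->write 1,move R,goto C. Now: state=C, head=1, tape[-1..2]=0100 (head:   ^)
Step 2: in state C at pos 1, read 0 -> (C,0)->write 1,move L,goto A. Now: state=A, head=0, tape[-1..2]=0110 (head:  ^)
Step 3: in state A at pos 0, read 1 -> (A,1)->write 0,move R,goto C. Now: state=C, head=1, tape[-1..2]=0010 (head:   ^)
Step 4: in state C at pos 1, read 1 -> (C,1)->write 1,move R,goto B. Now: state=B, head=2, tape[-1..3]=00100 (head:    ^)
Cells containing 1 after step 4: {1} -> 1 cell(s)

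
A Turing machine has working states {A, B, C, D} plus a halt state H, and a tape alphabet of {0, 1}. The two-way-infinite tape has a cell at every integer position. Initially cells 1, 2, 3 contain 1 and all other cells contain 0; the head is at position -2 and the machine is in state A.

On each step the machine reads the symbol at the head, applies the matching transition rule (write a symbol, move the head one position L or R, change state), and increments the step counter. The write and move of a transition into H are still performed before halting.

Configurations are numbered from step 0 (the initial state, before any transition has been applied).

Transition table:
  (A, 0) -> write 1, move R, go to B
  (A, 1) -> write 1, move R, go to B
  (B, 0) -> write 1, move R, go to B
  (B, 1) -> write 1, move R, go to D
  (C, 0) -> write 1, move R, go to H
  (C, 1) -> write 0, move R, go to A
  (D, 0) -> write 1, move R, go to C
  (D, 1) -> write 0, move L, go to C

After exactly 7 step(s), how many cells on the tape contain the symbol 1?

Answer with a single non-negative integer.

Answer: 5

Derivation:
Step 1: in state A at pos -2, read 0 -> (A,0)->write 1,move R,goto B. Now: state=B, head=-1, tape[-3..4]=01001110 (head:   ^)
Step 2: in state B at pos -1, read 0 -> (B,0)->write 1,move R,goto B. Now: state=B, head=0, tape[-3..4]=01101110 (head:    ^)
Step 3: in state B at pos 0, read 0 -> (B,0)->write 1,move R,goto B. Now: state=B, head=1, tape[-3..4]=01111110 (head:     ^)
Step 4: in state B at pos 1, read 1 -> (B,1)->write 1,move R,goto D. Now: state=D, head=2, tape[-3..4]=01111110 (head:      ^)
Step 5: in state D at pos 2, read 1 -> (D,1)->write 0,move L,goto C. Now: state=C, head=1, tape[-3..4]=01111010 (head:     ^)
Step 6: in state C at pos 1, read 1 -> (C,1)->write 0,move R,goto A. Now: state=A, head=2, tape[-3..4]=01110010 (head:      ^)
Step 7: in state A at pos 2, read 0 -> (A,0)->write 1,move R,goto B. Now: state=B, head=3, tape[-3..4]=01110110 (head:       ^)
Cells containing 1 after step 7: {-2, -1, 0, 2, 3} -> 5 cell(s)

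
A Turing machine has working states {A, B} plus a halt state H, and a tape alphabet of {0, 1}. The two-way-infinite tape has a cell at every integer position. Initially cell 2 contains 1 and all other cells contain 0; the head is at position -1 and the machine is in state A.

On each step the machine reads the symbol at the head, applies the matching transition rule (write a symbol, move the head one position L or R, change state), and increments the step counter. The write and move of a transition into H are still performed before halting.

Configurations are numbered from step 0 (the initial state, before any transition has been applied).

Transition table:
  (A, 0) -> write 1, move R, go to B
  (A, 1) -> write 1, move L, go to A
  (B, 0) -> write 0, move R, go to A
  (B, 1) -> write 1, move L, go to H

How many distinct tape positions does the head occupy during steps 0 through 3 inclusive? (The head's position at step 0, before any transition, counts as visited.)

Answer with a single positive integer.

Step 1: in state A at pos -1, read 0 -> (A,0)->write 1,move R,goto B. Now: state=B, head=0, tape[-2..3]=010010 (head:   ^)
Step 2: in state B at pos 0, read 0 -> (B,0)->write 0,move R,goto A. Now: state=A, head=1, tape[-2..3]=010010 (head:    ^)
Step 3: in state A at pos 1, read 0 -> (A,0)->write 1,move R,goto B. Now: state=B, head=2, tape[-2..3]=010110 (head:     ^)
Head positions at steps 0..3: starting at -1, distinct positions visited = {-1, 0, 1, 2} -> 4 position(s)

Answer: 4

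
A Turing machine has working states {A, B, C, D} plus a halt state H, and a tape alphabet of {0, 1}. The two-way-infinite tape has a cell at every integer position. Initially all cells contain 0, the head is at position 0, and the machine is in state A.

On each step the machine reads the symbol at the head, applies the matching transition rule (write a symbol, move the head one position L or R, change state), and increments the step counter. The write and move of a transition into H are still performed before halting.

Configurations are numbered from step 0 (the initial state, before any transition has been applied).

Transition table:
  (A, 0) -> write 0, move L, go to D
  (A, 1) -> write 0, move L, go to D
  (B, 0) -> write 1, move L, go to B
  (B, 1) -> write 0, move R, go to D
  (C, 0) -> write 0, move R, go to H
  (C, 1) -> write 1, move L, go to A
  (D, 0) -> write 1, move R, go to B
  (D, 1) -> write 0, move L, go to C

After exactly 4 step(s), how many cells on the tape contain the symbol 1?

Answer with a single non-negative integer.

Answer: 1

Derivation:
Step 1: in state A at pos 0, read 0 -> (A,0)->write 0,move L,goto D. Now: state=D, head=-1, tape[-2..1]=0000 (head:  ^)
Step 2: in state D at pos -1, read 0 -> (D,0)->write 1,move R,goto B. Now: state=B, head=0, tape[-2..1]=0100 (head:   ^)
Step 3: in state B at pos 0, read 0 -> (B,0)->write 1,move L,goto B. Now: state=B, head=-1, tape[-2..1]=0110 (head:  ^)
Step 4: in state B at pos -1, read 1 -> (B,1)->write 0,move R,goto D. Now: state=D, head=0, tape[-2..1]=0010 (head:   ^)
Cells containing 1 after step 4: {0} -> 1 cell(s)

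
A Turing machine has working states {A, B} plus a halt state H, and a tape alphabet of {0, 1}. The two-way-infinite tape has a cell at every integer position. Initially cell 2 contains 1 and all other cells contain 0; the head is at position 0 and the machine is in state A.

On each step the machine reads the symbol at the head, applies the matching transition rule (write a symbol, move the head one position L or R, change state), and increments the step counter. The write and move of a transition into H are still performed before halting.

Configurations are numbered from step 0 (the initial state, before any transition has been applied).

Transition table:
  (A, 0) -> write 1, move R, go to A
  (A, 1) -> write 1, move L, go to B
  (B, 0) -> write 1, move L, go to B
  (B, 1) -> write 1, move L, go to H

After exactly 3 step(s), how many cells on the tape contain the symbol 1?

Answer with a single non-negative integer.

Step 1: in state A at pos 0, read 0 -> (A,0)->write 1,move R,goto A. Now: state=A, head=1, tape[-1..3]=01010 (head:   ^)
Step 2: in state A at pos 1, read 0 -> (A,0)->write 1,move R,goto A. Now: state=A, head=2, tape[-1..3]=01110 (head:    ^)
Step 3: in state A at pos 2, read 1 -> (A,1)->write 1,move L,goto B. Now: state=B, head=1, tape[-1..3]=01110 (head:   ^)
Cells containing 1 after step 3: {0, 1, 2} -> 3 cell(s)

Answer: 3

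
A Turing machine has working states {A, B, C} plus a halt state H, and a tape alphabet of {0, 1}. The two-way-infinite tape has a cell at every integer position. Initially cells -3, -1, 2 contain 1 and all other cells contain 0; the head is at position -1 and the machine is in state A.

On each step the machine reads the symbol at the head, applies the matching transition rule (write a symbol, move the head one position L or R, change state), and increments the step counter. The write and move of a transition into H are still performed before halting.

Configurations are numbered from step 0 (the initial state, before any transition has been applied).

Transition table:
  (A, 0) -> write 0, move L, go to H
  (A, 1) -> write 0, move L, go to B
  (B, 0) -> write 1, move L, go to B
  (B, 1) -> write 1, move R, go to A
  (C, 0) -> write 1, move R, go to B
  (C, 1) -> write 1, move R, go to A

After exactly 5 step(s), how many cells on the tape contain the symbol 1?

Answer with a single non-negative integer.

Step 1: in state A at pos -1, read 1 -> (A,1)->write 0,move L,goto B. Now: state=B, head=-2, tape[-4..3]=01000010 (head:   ^)
Step 2: in state B at pos -2, read 0 -> (B,0)->write 1,move L,goto B. Now: state=B, head=-3, tape[-4..3]=01100010 (head:  ^)
Step 3: in state B at pos -3, read 1 -> (B,1)->write 1,move R,goto A. Now: state=A, head=-2, tape[-4..3]=01100010 (head:   ^)
Step 4: in state A at pos -2, read 1 -> (A,1)->write 0,move L,goto B. Now: state=B, head=-3, tape[-4..3]=01000010 (head:  ^)
Step 5: in state B at pos -3, read 1 -> (B,1)->write 1,move R,goto A. Now: state=A, head=-2, tape[-4..3]=01000010 (head:   ^)
Cells containing 1 after step 5: {-3, 2} -> 2 cell(s)

Answer: 2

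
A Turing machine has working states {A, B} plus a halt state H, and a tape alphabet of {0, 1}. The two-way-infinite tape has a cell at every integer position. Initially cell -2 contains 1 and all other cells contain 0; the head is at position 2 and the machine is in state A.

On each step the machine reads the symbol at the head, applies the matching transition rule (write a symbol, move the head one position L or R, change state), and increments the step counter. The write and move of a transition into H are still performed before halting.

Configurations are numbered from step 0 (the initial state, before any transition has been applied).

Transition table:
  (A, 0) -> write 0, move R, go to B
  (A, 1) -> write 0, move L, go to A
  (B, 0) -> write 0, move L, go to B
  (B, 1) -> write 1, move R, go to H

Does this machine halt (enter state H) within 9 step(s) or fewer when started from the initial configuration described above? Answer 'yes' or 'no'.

Step 1: in state A at pos 2, read 0 -> (A,0)->write 0,move R,goto B. Now: state=B, head=3, tape[-3..4]=01000000 (head:       ^)
Step 2: in state B at pos 3, read 0 -> (B,0)->write 0,move L,goto B. Now: state=B, head=2, tape[-3..4]=01000000 (head:      ^)
Step 3: in state B at pos 2, read 0 -> (B,0)->write 0,move L,goto B. Now: state=B, head=1, tape[-3..4]=01000000 (head:     ^)
Step 4: in state B at pos 1, read 0 -> (B,0)->write 0,move L,goto B. Now: state=B, head=0, tape[-3..4]=01000000 (head:    ^)
Step 5: in state B at pos 0, read 0 -> (B,0)->write 0,move L,goto B. Now: state=B, head=-1, tape[-3..4]=01000000 (head:   ^)
Step 6: in state B at pos -1, read 0 -> (B,0)->write 0,move L,goto B. Now: state=B, head=-2, tape[-3..4]=01000000 (head:  ^)
Step 7: in state B at pos -2, read 1 -> (B,1)->write 1,move R,goto H. Now: state=H, head=-1, tape[-3..4]=01000000 (head:   ^)
State H reached at step 7; 7 <= 9 -> yes

Answer: yes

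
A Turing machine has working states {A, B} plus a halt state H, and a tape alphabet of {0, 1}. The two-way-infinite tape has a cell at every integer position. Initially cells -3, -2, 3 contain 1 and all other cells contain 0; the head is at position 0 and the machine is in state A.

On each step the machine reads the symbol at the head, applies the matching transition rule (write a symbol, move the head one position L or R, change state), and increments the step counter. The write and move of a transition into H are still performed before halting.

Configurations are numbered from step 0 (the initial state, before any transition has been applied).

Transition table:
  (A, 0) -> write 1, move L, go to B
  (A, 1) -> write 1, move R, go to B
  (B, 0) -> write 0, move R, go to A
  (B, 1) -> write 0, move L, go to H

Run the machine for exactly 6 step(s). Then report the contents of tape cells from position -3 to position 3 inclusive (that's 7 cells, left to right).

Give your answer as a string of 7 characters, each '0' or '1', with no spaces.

Answer: 1101011

Derivation:
Step 1: in state A at pos 0, read 0 -> (A,0)->write 1,move L,goto B. Now: state=B, head=-1, tape[-4..4]=011010010 (head:    ^)
Step 2: in state B at pos -1, read 0 -> (B,0)->write 0,move R,goto A. Now: state=A, head=0, tape[-4..4]=011010010 (head:     ^)
Step 3: in state A at pos 0, read 1 -> (A,1)->write 1,move R,goto B. Now: state=B, head=1, tape[-4..4]=011010010 (head:      ^)
Step 4: in state B at pos 1, read 0 -> (B,0)->write 0,move R,goto A. Now: state=A, head=2, tape[-4..4]=011010010 (head:       ^)
Step 5: in state A at pos 2, read 0 -> (A,0)->write 1,move L,goto B. Now: state=B, head=1, tape[-4..4]=011010110 (head:      ^)
Step 6: in state B at pos 1, read 0 -> (B,0)->write 0,move R,goto A. Now: state=A, head=2, tape[-4..4]=011010110 (head:       ^)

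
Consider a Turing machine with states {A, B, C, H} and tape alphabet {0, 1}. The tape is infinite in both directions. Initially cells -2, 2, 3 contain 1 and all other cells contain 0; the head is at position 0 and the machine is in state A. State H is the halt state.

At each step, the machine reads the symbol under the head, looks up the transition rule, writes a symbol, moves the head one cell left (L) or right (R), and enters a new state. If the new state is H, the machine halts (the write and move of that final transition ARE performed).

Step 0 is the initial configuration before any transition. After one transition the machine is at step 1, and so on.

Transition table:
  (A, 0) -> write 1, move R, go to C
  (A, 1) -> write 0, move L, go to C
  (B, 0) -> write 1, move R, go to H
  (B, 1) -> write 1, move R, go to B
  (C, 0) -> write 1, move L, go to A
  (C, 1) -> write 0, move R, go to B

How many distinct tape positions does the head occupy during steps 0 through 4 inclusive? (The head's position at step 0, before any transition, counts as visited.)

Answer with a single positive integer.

Answer: 4

Derivation:
Step 1: in state A at pos 0, read 0 -> (A,0)->write 1,move R,goto C. Now: state=C, head=1, tape[-3..4]=01010110 (head:     ^)
Step 2: in state C at pos 1, read 0 -> (C,0)->write 1,move L,goto A. Now: state=A, head=0, tape[-3..4]=01011110 (head:    ^)
Step 3: in state A at pos 0, read 1 -> (A,1)->write 0,move L,goto C. Now: state=C, head=-1, tape[-3..4]=01001110 (head:   ^)
Step 4: in state C at pos -1, read 0 -> (C,0)->write 1,move L,goto A. Now: state=A, head=-2, tape[-3..4]=01101110 (head:  ^)
Head positions at steps 0..4: starting at 0, distinct positions visited = {-2, -1, 0, 1} -> 4 position(s)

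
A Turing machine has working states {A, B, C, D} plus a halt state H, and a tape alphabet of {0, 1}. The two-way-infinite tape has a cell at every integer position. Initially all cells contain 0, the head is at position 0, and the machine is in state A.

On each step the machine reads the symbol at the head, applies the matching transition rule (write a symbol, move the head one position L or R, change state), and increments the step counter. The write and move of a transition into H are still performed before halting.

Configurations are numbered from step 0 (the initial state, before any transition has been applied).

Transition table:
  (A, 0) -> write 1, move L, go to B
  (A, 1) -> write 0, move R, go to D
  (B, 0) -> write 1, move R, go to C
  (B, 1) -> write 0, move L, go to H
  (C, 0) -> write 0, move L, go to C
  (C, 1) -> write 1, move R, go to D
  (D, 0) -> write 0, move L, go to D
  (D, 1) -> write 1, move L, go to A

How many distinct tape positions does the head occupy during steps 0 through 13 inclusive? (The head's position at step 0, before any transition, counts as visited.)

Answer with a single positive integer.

Step 1: in state A at pos 0, read 0 -> (A,0)->write 1,move L,goto B. Now: state=B, head=-1, tape[-2..1]=0010 (head:  ^)
Step 2: in state B at pos -1, read 0 -> (B,0)->write 1,move R,goto C. Now: state=C, head=0, tape[-2..1]=0110 (head:   ^)
Step 3: in state C at pos 0, read 1 -> (C,1)->write 1,move R,goto D. Now: state=D, head=1, tape[-2..2]=01100 (head:    ^)
Step 4: in state D at pos 1, read 0 -> (D,0)->write 0,move L,goto D. Now: state=D, head=0, tape[-2..2]=01100 (head:   ^)
Step 5: in state D at pos 0, read 1 -> (D,1)->write 1,move L,goto A. Now: state=A, head=-1, tape[-2..2]=01100 (head:  ^)
Step 6: in state A at pos -1, read 1 -> (A,1)->write 0,move R,goto D. Now: state=D, head=0, tape[-2..2]=00100 (head:   ^)
Step 7: in state D at pos 0, read 1 -> (D,1)->write 1,move L,goto A. Now: state=A, head=-1, tape[-2..2]=00100 (head:  ^)
Step 8: in state A at pos -1, read 0 -> (A,0)->write 1,move L,goto B. Now: state=B, head=-2, tape[-3..2]=001100 (head:  ^)
Step 9: in state B at pos -2, read 0 -> (B,0)->write 1,move R,goto C. Now: state=C, head=-1, tape[-3..2]=011100 (head:   ^)
Step 10: in state C at pos -1, read 1 -> (C,1)->write 1,move R,goto D. Now: state=D, head=0, tape[-3..2]=011100 (head:    ^)
Step 11: in state D at pos 0, read 1 -> (D,1)->write 1,move L,goto A. Now: state=A, head=-1, tape[-3..2]=011100 (head:   ^)
Step 12: in state A at pos -1, read 1 -> (A,1)->write 0,move R,goto D. Now: state=D, head=0, tape[-3..2]=010100 (head:    ^)
Step 13: in state D at pos 0, read 1 -> (D,1)->write 1,move L,goto A. Now: state=A, head=-1, tape[-3..2]=010100 (head:   ^)
Head positions at steps 0..13: starting at 0, distinct positions visited = {-2, -1, 0, 1} -> 4 position(s)

Answer: 4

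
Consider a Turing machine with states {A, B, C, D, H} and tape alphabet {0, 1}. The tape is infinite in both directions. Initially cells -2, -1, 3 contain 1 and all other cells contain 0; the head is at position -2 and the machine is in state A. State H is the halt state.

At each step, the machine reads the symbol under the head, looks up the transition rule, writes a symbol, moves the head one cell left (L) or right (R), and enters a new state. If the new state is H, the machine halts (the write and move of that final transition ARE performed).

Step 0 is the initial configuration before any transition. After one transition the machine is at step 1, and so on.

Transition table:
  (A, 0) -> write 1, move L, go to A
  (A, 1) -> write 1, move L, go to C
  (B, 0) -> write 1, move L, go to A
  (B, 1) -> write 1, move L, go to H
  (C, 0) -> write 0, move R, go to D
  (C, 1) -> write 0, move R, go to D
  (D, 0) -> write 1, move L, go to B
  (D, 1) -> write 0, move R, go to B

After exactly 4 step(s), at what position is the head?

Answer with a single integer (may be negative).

Answer: -2

Derivation:
Step 1: in state A at pos -2, read 1 -> (A,1)->write 1,move L,goto C. Now: state=C, head=-3, tape[-4..4]=001100010 (head:  ^)
Step 2: in state C at pos -3, read 0 -> (C,0)->write 0,move R,goto D. Now: state=D, head=-2, tape[-4..4]=001100010 (head:   ^)
Step 3: in state D at pos -2, read 1 -> (D,1)->write 0,move R,goto B. Now: state=B, head=-1, tape[-4..4]=000100010 (head:    ^)
Step 4: in state B at pos -1, read 1 -> (B,1)->write 1,move L,goto H. Now: state=H, head=-2, tape[-4..4]=000100010 (head:   ^)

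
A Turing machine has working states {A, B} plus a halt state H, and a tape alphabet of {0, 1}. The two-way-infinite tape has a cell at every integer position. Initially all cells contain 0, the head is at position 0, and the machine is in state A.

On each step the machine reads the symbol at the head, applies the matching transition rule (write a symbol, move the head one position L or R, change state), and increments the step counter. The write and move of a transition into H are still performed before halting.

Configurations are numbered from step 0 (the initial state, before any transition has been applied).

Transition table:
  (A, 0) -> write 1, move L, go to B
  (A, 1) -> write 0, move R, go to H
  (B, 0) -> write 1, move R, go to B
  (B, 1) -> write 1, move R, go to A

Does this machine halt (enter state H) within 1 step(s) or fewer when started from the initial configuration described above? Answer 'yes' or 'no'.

Answer: no

Derivation:
Step 1: in state A at pos 0, read 0 -> (A,0)->write 1,move L,goto B. Now: state=B, head=-1, tape[-2..1]=0010 (head:  ^)
After 1 step(s): state = B (not H) -> not halted within 1 -> no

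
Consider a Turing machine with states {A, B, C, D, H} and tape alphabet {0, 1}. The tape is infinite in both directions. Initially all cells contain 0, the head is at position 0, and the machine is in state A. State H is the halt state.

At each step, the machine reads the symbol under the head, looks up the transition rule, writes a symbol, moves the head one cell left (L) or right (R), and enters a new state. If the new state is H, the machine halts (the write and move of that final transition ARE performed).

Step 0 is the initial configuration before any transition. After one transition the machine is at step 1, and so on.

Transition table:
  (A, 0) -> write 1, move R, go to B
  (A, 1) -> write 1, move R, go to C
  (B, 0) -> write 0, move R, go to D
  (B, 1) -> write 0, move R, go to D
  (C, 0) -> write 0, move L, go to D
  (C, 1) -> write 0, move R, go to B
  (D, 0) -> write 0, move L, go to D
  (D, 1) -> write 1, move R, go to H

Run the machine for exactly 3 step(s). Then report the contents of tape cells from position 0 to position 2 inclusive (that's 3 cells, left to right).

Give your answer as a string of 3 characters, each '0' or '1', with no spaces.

Answer: 100

Derivation:
Step 1: in state A at pos 0, read 0 -> (A,0)->write 1,move R,goto B. Now: state=B, head=1, tape[-1..2]=0100 (head:   ^)
Step 2: in state B at pos 1, read 0 -> (B,0)->write 0,move R,goto D. Now: state=D, head=2, tape[-1..3]=01000 (head:    ^)
Step 3: in state D at pos 2, read 0 -> (D,0)->write 0,move L,goto D. Now: state=D, head=1, tape[-1..3]=01000 (head:   ^)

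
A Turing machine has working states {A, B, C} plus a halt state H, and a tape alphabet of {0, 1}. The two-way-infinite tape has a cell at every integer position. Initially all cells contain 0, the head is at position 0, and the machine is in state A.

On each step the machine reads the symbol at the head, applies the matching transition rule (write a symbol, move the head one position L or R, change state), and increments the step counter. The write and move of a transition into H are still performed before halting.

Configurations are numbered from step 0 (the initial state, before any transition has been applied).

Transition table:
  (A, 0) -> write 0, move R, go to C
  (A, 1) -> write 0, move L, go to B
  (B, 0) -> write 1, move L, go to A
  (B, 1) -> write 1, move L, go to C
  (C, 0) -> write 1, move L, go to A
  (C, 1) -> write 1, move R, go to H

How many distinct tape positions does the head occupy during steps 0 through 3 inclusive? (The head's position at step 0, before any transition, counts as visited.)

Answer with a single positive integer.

Answer: 2

Derivation:
Step 1: in state A at pos 0, read 0 -> (A,0)->write 0,move R,goto C. Now: state=C, head=1, tape[-1..2]=0000 (head:   ^)
Step 2: in state C at pos 1, read 0 -> (C,0)->write 1,move L,goto A. Now: state=A, head=0, tape[-1..2]=0010 (head:  ^)
Step 3: in state A at pos 0, read 0 -> (A,0)->write 0,move R,goto C. Now: state=C, head=1, tape[-1..2]=0010 (head:   ^)
Head positions at steps 0..3: starting at 0, distinct positions visited = {0, 1} -> 2 position(s)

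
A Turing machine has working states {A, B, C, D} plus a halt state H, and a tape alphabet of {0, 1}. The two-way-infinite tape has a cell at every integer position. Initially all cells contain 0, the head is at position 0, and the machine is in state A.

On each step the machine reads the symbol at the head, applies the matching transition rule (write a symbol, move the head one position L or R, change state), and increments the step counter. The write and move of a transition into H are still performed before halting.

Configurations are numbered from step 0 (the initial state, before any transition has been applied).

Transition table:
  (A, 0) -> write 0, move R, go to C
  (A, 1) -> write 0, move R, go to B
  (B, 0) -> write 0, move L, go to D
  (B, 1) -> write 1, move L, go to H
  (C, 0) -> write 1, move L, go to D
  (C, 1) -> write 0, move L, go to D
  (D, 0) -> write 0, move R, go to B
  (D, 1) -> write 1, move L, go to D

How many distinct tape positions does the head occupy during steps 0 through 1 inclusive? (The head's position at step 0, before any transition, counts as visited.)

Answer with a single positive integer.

Step 1: in state A at pos 0, read 0 -> (A,0)->write 0,move R,goto C. Now: state=C, head=1, tape[-1..2]=0000 (head:   ^)
Head positions at steps 0..1: starting at 0, distinct positions visited = {0, 1} -> 2 position(s)

Answer: 2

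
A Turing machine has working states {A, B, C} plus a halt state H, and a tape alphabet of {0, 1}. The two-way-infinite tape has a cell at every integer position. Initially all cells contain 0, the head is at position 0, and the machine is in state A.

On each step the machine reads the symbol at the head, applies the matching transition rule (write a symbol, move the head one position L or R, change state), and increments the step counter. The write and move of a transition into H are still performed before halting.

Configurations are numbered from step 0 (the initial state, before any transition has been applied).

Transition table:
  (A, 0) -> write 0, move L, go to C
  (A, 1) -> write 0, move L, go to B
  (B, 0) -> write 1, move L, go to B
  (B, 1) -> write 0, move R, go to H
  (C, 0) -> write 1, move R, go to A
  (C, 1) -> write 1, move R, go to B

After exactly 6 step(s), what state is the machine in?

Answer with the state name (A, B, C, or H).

Step 1: in state A at pos 0, read 0 -> (A,0)->write 0,move L,goto C. Now: state=C, head=-1, tape[-2..1]=0000 (head:  ^)
Step 2: in state C at pos -1, read 0 -> (C,0)->write 1,move R,goto A. Now: state=A, head=0, tape[-2..1]=0100 (head:   ^)
Step 3: in state A at pos 0, read 0 -> (A,0)->write 0,move L,goto C. Now: state=C, head=-1, tape[-2..1]=0100 (head:  ^)
Step 4: in state C at pos -1, read 1 -> (C,1)->write 1,move R,goto B. Now: state=B, head=0, tape[-2..1]=0100 (head:   ^)
Step 5: in state B at pos 0, read 0 -> (B,0)->write 1,move L,goto B. Now: state=B, head=-1, tape[-2..1]=0110 (head:  ^)
Step 6: in state B at pos -1, read 1 -> (B,1)->write 0,move R,goto H. Now: state=H, head=0, tape[-2..1]=0010 (head:   ^)

Answer: H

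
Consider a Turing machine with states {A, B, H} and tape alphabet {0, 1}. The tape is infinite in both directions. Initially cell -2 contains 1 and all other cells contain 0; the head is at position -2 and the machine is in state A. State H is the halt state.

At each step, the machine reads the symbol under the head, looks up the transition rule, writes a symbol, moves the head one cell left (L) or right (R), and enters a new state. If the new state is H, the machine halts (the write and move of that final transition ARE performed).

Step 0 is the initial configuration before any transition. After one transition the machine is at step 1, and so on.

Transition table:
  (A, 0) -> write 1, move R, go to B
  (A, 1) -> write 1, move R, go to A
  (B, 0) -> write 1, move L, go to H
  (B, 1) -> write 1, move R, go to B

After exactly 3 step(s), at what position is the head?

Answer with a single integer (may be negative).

Step 1: in state A at pos -2, read 1 -> (A,1)->write 1,move R,goto A. Now: state=A, head=-1, tape[-3..0]=0100 (head:   ^)
Step 2: in state A at pos -1, read 0 -> (A,0)->write 1,move R,goto B. Now: state=B, head=0, tape[-3..1]=01100 (head:    ^)
Step 3: in state B at pos 0, read 0 -> (B,0)->write 1,move L,goto H. Now: state=H, head=-1, tape[-3..1]=01110 (head:   ^)

Answer: -1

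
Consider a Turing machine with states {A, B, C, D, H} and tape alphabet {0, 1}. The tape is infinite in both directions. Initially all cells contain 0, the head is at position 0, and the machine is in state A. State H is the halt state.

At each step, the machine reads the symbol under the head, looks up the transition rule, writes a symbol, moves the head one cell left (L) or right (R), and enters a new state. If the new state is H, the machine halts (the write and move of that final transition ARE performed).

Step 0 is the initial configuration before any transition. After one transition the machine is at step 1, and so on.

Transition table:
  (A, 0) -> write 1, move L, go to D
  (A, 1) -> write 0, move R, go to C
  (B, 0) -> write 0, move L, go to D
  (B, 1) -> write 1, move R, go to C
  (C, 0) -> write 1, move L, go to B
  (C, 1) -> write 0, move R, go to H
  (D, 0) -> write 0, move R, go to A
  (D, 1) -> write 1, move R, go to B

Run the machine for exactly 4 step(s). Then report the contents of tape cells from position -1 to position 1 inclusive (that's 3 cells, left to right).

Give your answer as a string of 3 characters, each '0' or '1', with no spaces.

Answer: 001

Derivation:
Step 1: in state A at pos 0, read 0 -> (A,0)->write 1,move L,goto D. Now: state=D, head=-1, tape[-2..1]=0010 (head:  ^)
Step 2: in state D at pos -1, read 0 -> (D,0)->write 0,move R,goto A. Now: state=A, head=0, tape[-2..1]=0010 (head:   ^)
Step 3: in state A at pos 0, read 1 -> (A,1)->write 0,move R,goto C. Now: state=C, head=1, tape[-2..2]=00000 (head:    ^)
Step 4: in state C at pos 1, read 0 -> (C,0)->write 1,move L,goto B. Now: state=B, head=0, tape[-2..2]=00010 (head:   ^)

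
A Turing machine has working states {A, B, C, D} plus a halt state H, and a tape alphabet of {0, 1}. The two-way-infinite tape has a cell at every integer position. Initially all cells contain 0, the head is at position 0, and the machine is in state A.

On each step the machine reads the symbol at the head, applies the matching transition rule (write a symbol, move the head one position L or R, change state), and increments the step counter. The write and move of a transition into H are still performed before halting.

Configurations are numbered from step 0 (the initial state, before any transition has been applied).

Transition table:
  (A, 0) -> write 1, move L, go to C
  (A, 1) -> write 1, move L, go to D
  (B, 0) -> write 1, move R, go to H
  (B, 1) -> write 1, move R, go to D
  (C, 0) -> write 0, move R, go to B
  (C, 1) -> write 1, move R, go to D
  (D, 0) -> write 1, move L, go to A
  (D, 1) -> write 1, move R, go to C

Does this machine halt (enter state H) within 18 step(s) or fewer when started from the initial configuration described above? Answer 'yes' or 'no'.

Answer: yes

Derivation:
Step 1: in state A at pos 0, read 0 -> (A,0)->write 1,move L,goto C. Now: state=C, head=-1, tape[-2..1]=0010 (head:  ^)
Step 2: in state C at pos -1, read 0 -> (C,0)->write 0,move R,goto B. Now: state=B, head=0, tape[-2..1]=0010 (head:   ^)
Step 3: in state B at pos 0, read 1 -> (B,1)->write 1,move R,goto D. Now: state=D, head=1, tape[-2..2]=00100 (head:    ^)
Step 4: in state D at pos 1, read 0 -> (D,0)->write 1,move L,goto A. Now: state=A, head=0, tape[-2..2]=00110 (head:   ^)
Step 5: in state A at pos 0, read 1 -> (A,1)->write 1,move L,goto D. Now: state=D, head=-1, tape[-2..2]=00110 (head:  ^)
Step 6: in state D at pos -1, read 0 -> (D,0)->write 1,move L,goto A. Now: state=A, head=-2, tape[-3..2]=001110 (head:  ^)
Step 7: in state A at pos -2, read 0 -> (A,0)->write 1,move L,goto C. Now: state=C, head=-3, tape[-4..2]=0011110 (head:  ^)
Step 8: in state C at pos -3, read 0 -> (C,0)->write 0,move R,goto B. Now: state=B, head=-2, tape[-4..2]=0011110 (head:   ^)
Step 9: in state B at pos -2, read 1 -> (B,1)->write 1,move R,goto D. Now: state=D, head=-1, tape[-4..2]=0011110 (head:    ^)
Step 10: in state D at pos -1, read 1 -> (D,1)->write 1,move R,goto C. Now: state=C, head=0, tape[-4..2]=0011110 (head:     ^)
Step 11: in state C at pos 0, read 1 -> (C,1)->write 1,move R,goto D. Now: state=D, head=1, tape[-4..2]=0011110 (head:      ^)
Step 12: in state D at pos 1, read 1 -> (D,1)->write 1,move R,goto C. Now: state=C, head=2, tape[-4..3]=00111100 (head:       ^)
Step 13: in state C at pos 2, read 0 -> (C,0)->write 0,move R,goto B. Now: state=B, head=3, tape[-4..4]=001111000 (head:        ^)
Step 14: in state B at pos 3, read 0 -> (B,0)->write 1,move R,goto H. Now: state=H, head=4, tape[-4..5]=0011110100 (head:         ^)
State H reached at step 14; 14 <= 18 -> yes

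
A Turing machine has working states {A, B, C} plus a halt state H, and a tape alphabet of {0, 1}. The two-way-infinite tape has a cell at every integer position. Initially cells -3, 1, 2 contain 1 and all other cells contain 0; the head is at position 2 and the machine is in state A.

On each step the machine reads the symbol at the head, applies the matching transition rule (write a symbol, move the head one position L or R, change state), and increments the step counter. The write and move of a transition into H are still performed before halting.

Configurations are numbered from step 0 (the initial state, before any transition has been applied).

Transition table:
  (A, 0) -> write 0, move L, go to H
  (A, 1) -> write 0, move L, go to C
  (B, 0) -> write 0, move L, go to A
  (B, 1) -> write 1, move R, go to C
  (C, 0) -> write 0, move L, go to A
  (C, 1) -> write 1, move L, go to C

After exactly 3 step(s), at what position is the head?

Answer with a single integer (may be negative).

Answer: -1

Derivation:
Step 1: in state A at pos 2, read 1 -> (A,1)->write 0,move L,goto C. Now: state=C, head=1, tape[-4..3]=01000100 (head:      ^)
Step 2: in state C at pos 1, read 1 -> (C,1)->write 1,move L,goto C. Now: state=C, head=0, tape[-4..3]=01000100 (head:     ^)
Step 3: in state C at pos 0, read 0 -> (C,0)->write 0,move L,goto A. Now: state=A, head=-1, tape[-4..3]=01000100 (head:    ^)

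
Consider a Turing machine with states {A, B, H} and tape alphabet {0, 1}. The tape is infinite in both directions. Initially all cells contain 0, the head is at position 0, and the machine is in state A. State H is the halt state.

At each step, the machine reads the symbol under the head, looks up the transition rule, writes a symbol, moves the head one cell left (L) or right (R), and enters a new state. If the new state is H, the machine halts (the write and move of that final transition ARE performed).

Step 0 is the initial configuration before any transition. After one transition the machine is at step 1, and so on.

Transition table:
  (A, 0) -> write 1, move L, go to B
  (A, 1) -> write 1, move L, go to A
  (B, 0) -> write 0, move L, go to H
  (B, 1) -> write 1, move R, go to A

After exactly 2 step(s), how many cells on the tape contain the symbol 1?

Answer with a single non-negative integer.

Answer: 1

Derivation:
Step 1: in state A at pos 0, read 0 -> (A,0)->write 1,move L,goto B. Now: state=B, head=-1, tape[-2..1]=0010 (head:  ^)
Step 2: in state B at pos -1, read 0 -> (B,0)->write 0,move L,goto H. Now: state=H, head=-2, tape[-3..1]=00010 (head:  ^)
Cells containing 1 after step 2: {0} -> 1 cell(s)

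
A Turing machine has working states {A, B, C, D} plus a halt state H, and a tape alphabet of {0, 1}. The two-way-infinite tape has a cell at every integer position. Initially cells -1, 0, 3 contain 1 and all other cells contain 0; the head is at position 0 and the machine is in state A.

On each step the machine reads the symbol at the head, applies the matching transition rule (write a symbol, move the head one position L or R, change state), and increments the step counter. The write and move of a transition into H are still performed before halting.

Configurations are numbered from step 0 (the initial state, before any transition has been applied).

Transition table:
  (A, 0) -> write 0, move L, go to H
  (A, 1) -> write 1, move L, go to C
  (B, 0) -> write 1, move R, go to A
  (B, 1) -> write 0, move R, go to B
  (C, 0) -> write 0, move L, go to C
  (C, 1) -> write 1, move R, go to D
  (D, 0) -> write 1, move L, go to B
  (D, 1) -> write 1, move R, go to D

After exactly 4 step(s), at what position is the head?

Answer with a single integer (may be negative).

Answer: 0

Derivation:
Step 1: in state A at pos 0, read 1 -> (A,1)->write 1,move L,goto C. Now: state=C, head=-1, tape[-2..4]=0110010 (head:  ^)
Step 2: in state C at pos -1, read 1 -> (C,1)->write 1,move R,goto D. Now: state=D, head=0, tape[-2..4]=0110010 (head:   ^)
Step 3: in state D at pos 0, read 1 -> (D,1)->write 1,move R,goto D. Now: state=D, head=1, tape[-2..4]=0110010 (head:    ^)
Step 4: in state D at pos 1, read 0 -> (D,0)->write 1,move L,goto B. Now: state=B, head=0, tape[-2..4]=0111010 (head:   ^)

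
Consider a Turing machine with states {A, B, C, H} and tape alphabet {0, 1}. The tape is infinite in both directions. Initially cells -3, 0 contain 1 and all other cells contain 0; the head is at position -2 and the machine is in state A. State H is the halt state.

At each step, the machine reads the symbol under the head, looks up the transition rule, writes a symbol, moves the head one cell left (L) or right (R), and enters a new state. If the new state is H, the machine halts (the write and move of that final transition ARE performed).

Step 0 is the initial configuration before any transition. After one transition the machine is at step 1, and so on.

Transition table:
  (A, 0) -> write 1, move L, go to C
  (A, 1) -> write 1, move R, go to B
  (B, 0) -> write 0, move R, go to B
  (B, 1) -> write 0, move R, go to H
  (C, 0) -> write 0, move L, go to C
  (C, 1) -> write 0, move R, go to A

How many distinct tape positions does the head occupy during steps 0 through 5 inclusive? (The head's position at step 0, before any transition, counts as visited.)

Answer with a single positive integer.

Step 1: in state A at pos -2, read 0 -> (A,0)->write 1,move L,goto C. Now: state=C, head=-3, tape[-4..1]=011010 (head:  ^)
Step 2: in state C at pos -3, read 1 -> (C,1)->write 0,move R,goto A. Now: state=A, head=-2, tape[-4..1]=001010 (head:   ^)
Step 3: in state A at pos -2, read 1 -> (A,1)->write 1,move R,goto B. Now: state=B, head=-1, tape[-4..1]=001010 (head:    ^)
Step 4: in state B at pos -1, read 0 -> (B,0)->write 0,move R,goto B. Now: state=B, head=0, tape[-4..1]=001010 (head:     ^)
Step 5: in state B at pos 0, read 1 -> (B,1)->write 0,move R,goto H. Now: state=H, head=1, tape[-4..2]=0010000 (head:      ^)
Head positions at steps 0..5: starting at -2, distinct positions visited = {-3, -2, -1, 0, 1} -> 5 position(s)

Answer: 5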